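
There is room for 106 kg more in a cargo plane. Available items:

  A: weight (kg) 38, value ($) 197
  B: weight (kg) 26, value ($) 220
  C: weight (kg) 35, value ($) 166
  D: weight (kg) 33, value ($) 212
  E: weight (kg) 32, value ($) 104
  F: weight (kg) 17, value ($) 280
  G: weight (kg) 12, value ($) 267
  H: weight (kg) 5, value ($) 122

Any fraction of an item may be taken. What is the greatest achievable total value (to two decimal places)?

1168.39

Greedy by value/weight ratio, highest first.
Order: H (122/5=24.40) > G (267/12=22.25) > F (280/17=16.47) > B (220/26=8.46) > D (212/33=6.42) > A (197/38=5.18) > C (166/35=4.74) > E (104/32=3.25)
Fill: take H (5 @ 122) → take G (12 @ 267) → take F (17 @ 280) → take B (26 @ 220) → take D (33 @ 212) → take 13/38 of A → 67.39; 106/106 used.
Total value = 1168.39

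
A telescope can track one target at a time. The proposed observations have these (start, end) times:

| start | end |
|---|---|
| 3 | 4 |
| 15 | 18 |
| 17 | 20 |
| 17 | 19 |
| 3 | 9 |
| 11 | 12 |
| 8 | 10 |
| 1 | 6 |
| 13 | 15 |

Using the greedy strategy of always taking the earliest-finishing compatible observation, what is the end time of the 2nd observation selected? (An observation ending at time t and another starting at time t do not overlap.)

Sorted by end: (3,4)  (1,6)  (3,9)  (8,10)  (11,12)  (13,15)  (15,18)  (17,19)  (17,20)
take (3,4); take (8,10); take (11,12); take (13,15); take (15,18); skip (17,20).
Selected: (3,4) (8,10) (11,12) (13,15) (15,18)

10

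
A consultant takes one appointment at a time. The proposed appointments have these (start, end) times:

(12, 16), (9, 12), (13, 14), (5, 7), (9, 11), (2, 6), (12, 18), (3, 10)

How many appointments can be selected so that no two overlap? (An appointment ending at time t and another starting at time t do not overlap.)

Sorted by end: (2,6)  (5,7)  (3,10)  (9,11)  (9,12)  (13,14)  (12,16)  (12,18)
take (2,6); take (9,11); take (13,14); skip (12,18).
Selected 3 appointments.

3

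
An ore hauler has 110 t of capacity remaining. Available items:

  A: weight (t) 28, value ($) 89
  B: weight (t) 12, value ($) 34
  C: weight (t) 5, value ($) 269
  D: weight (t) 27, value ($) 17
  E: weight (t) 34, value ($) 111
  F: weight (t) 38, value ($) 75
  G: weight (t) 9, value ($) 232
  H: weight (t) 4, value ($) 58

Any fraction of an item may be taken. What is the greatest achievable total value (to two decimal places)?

Ratios (sorted): C 53.80, G 25.78, H 14.50, E 3.26, A 3.18, B 2.83, F 1.97, D 0.63
take C (5 @ 269); take G (9 @ 232); take H (4 @ 58); take E (34 @ 111); take A (28 @ 89); take B (12 @ 34); take 18/38 of F → 35.53. Capacity used 110/110.
Total value = 828.53

828.53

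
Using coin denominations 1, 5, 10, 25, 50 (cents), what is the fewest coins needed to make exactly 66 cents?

Use the largest denomination that fits, subtract, and repeat.
66 = 1×50 + 1×10 + 1×5 + 1×1
Total coins = 1 + 1 + 1 + 1 = 4

4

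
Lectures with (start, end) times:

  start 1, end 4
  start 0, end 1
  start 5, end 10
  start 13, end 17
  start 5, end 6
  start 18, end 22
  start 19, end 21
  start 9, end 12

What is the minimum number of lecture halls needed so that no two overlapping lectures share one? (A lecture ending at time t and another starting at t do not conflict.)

2

Count concurrent intervals with a sweep; the peak is the room count.
starts: [0, 1, 5, 5, 9, 13, 18, 19]
ends:   [1, 4, 6, 10, 12, 17, 21, 22]
s0→1 e1→0 s1→1 e4→0 s5→1 s5→2  — peak 2.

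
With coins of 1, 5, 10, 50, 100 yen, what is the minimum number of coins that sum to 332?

332 − 3×100→32 − 3×10→2 − 2×1→0
Total coins = 3 + 3 + 2 = 8

8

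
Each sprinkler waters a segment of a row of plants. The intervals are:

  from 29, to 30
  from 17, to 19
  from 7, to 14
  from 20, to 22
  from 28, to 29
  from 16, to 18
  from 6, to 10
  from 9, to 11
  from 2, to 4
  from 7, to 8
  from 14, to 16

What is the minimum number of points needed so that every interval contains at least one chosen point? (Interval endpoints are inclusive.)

7

By right end: [2,4]  [7,8]  [6,10]  [9,11]  [7,14]  [14,16]  [16,18]  [17,19]  [20,22]  [28,29]  [29,30]
[2,4] uncovered → point at 4; [7,8] uncovered → point at 8; [9,11] uncovered → point at 11; [14,16] uncovered → point at 16; [17,19] uncovered → point at 19; [20,22] uncovered → point at 22; [28,29] uncovered → point at 29.
Points: 4, 8, 11, 16, 19, 22, 29 (7 total).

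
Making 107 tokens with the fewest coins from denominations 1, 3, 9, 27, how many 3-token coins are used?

Greedy: take as many of the largest coin as possible, then repeat with the remainder.
107 = 3×27 + 2×9 + 2×3 + 2×1
Count of 3: 2

2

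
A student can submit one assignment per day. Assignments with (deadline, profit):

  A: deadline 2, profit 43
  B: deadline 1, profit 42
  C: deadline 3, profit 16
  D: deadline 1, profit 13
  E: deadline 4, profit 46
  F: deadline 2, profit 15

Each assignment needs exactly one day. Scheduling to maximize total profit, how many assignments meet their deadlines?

Sort by profit descending; place each in the latest free slot ≤ its deadline.
Profit order: E=46 A=43 B=42 C=16 F=15 D=13
Assign: E→slot 4, A→slot 2, B→slot 1, C→slot 3, F skipped, D skipped.
Slots: [1:B] [2:A] [3:C] [4:E]
4 of 6 scheduled.

4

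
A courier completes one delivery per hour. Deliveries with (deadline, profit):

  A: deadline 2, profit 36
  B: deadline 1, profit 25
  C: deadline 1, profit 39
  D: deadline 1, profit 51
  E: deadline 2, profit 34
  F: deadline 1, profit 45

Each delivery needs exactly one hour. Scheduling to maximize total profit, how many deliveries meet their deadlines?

Sort by profit descending; place each in the latest free slot ≤ its deadline.
Profit order: D=51 F=45 C=39 A=36 E=34 B=25
Assign: D→slot 1, F skipped, C skipped, A→slot 2, E skipped, B skipped.
Slots: [1:D] [2:A]
2 of 6 scheduled.

2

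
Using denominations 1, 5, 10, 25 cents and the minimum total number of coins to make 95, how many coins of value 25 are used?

Greedy: take as many of the largest coin as possible, then repeat with the remainder.
95 = 3×25 + 2×10
Count of 25: 3

3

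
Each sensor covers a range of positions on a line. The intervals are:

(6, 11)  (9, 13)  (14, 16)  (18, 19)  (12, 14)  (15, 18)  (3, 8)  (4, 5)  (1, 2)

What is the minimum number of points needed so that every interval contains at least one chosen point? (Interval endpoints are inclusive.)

5

Sort by right endpoint; whenever an interval is uncovered, place a point at its right end.
By right end: [1,2]  [4,5]  [3,8]  [6,11]  [9,13]  [12,14]  [14,16]  [15,18]  [18,19]
[1,2] uncovered → point at 2; [4,5] uncovered → point at 5; [6,11] uncovered → point at 11; [12,14] uncovered → point at 14; [15,18] uncovered → point at 18.
Points: 2, 5, 11, 14, 18 (5 total).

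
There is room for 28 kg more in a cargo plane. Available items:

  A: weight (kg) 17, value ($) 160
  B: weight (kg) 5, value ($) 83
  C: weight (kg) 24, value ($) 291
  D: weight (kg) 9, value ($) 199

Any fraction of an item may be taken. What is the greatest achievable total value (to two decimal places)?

Sort by value per unit weight and fill in that order.
Order: D (199/9=22.11) > B (83/5=16.60) > C (291/24=12.12) > A (160/17=9.41)
Fill: take D (9 @ 199) → take B (5 @ 83) → take 14/24 of C → 169.75; 28/28 used.
Total value = 451.75

451.75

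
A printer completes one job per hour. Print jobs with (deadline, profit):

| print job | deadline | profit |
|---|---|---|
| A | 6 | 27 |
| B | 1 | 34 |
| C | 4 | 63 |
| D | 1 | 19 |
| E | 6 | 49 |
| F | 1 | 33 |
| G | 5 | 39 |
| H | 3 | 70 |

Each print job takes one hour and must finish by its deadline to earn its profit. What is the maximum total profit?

Take jobs in profit order; each goes to the latest open slot no later than its deadline.
Profit order: H=70 C=63 E=49 G=39 B=34 F=33 A=27 D=19
Assign: H→slot 3, C→slot 4, E→slot 6, G→slot 5, B→slot 1, F skipped, A→slot 2, D skipped.
Slots: [1:B] [2:A] [3:H] [4:C] [5:G] [6:E]
Profit = 34 + 27 + 70 + 63 + 39 + 49 = 282

282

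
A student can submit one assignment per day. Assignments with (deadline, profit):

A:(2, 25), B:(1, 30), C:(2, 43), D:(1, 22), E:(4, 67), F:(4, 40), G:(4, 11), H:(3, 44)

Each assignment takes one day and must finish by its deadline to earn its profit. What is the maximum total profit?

194

Sort by profit descending; place each in the latest free slot ≤ its deadline.
By profit: E(d4,67), H(d3,44), C(d2,43), F(d4,40), B(d1,30), A(d2,25), D(d1,22), G(d4,11)
E→slot 4; H→slot 3; C→slot 2; F→slot 1; B skipped; A skipped; D skipped; G skipped.
Profit = 40 + 43 + 44 + 67 = 194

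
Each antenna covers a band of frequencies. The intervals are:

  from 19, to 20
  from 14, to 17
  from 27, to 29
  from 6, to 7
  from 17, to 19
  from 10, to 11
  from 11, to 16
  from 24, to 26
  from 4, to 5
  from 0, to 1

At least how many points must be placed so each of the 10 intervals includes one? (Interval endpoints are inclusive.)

By right end: [0,1]  [4,5]  [6,7]  [10,11]  [11,16]  [14,17]  [17,19]  [19,20]  [24,26]  [27,29]
[0,1] uncovered → point at 1; [4,5] uncovered → point at 5; [6,7] uncovered → point at 7; [10,11] uncovered → point at 11; [14,17] uncovered → point at 17; [19,20] uncovered → point at 20; [24,26] uncovered → point at 26; [27,29] uncovered → point at 29.
Points: 1, 5, 7, 11, 17, 20, 26, 29 (8 total).

8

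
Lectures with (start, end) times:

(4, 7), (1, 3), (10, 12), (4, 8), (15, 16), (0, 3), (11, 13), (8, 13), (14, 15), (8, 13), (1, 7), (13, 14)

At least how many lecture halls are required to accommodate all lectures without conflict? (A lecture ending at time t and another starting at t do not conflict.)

Count concurrent intervals with a sweep; the peak is the room count.
Events (time:±→running): 0:+→1 1:+→2 1:+→3 3:-→2 3:-→1 4:+→2 4:+→3 7:-→2 7:-→1 8:-→0 8:+→1 8:+→2 10:+→3 11:+→4 … peak 4.

4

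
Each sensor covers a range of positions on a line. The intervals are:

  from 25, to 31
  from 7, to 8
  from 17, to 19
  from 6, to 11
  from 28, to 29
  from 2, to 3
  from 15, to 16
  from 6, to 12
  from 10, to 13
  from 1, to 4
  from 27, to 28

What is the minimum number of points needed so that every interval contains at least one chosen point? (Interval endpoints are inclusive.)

Process intervals by earliest right end; each time one isn't hit yet, stab at its right endpoint.
By right end: [2,3]  [1,4]  [7,8]  [6,11]  [6,12]  [10,13]  [15,16]  [17,19]  [27,28]  [28,29]  [25,31]
[2,3] uncovered → point at 3; [7,8] uncovered → point at 8; [10,13] uncovered → point at 13; [15,16] uncovered → point at 16; [17,19] uncovered → point at 19; [27,28] uncovered → point at 28.
Points: 3, 8, 13, 16, 19, 28 (6 total).

6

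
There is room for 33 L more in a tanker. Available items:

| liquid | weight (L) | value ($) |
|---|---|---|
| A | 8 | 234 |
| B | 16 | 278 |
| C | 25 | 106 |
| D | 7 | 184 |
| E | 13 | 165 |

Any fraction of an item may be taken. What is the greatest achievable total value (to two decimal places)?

721.38

Order: A (234/8=29.25) > D (184/7=26.29) > B (278/16=17.38) > E (165/13=12.69) > C (106/25=4.24)
Fill: take A (8 @ 234) → take D (7 @ 184) → take B (16 @ 278) → take 2/13 of E → 25.38; 33/33 used.
Total value = 721.38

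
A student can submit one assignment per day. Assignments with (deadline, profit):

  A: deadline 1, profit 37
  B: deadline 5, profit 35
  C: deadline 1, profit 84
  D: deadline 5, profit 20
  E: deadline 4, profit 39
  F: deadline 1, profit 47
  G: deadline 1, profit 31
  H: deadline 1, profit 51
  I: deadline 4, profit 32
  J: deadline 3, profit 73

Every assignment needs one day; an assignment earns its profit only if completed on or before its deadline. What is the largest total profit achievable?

263

Profit order: C=84 J=73 H=51 F=47 E=39 A=37 B=35 I=32 G=31 D=20
Assign: C→slot 1, J→slot 3, H skipped, F skipped, E→slot 4, A skipped, B→slot 5, I→slot 2, G skipped, D skipped.
Slots: [1:C] [2:I] [3:J] [4:E] [5:B]
Profit = 84 + 32 + 73 + 39 + 35 = 263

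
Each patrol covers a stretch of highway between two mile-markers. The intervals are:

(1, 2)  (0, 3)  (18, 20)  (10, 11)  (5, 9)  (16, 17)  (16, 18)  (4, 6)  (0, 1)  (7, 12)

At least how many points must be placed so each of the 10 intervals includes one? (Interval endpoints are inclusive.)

5

Process intervals by earliest right end; each time one isn't hit yet, stab at its right endpoint.
Sorted: [0,1] [1,2] [0,3] [4,6] [5,9] [10,11] [7,12] [16,17] [16,18] [18,20]
{[0,1],[1,2],[0,3]} hit by 1; {[4,6],[5,9]} hit by 6; {[10,11],[7,12]} hit by 11; {[16,17],[16,18]} hit by 17; {[18,20]} hit by 20.
Points: 1, 6, 11, 17, 20 (5 total).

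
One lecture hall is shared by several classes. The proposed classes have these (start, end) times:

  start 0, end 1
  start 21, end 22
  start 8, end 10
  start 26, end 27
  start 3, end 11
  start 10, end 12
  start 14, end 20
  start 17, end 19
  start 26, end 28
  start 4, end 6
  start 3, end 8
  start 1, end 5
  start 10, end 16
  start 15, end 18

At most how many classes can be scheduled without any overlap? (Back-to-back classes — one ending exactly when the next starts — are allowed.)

Greedy by earliest finish: after sorting by end time, pick each interval compatible with the last pick.
Sorted by end: (0,1)  (1,5)  (4,6)  (3,8)  (8,10)  (3,11)  (10,12)  (10,16)  (15,18)  (17,19)  (14,20)  (21,22)  (26,27)  (26,28)
take (0,1); take (1,5); take (8,10); skip (3,11); take (10,12); take (15,18); take (21,22); take (26,27).
Selected 7 classes.

7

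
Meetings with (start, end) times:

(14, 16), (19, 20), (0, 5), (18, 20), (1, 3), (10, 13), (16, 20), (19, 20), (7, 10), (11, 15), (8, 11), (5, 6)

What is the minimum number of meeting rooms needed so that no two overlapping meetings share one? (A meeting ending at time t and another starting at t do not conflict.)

Count concurrent intervals with a sweep; the peak is the room count.
Events (time:±→running): 0:+→1 1:+→2 3:-→1 5:-→0 5:+→1 6:-→0 7:+→1 8:+→2 10:-→1 10:+→2 11:-→1 11:+→2 13:-→1 14:+→2 15:-→1 16:-→0 16:+→1 18:+→2 19:+→3 19:+→4 … peak 4.

4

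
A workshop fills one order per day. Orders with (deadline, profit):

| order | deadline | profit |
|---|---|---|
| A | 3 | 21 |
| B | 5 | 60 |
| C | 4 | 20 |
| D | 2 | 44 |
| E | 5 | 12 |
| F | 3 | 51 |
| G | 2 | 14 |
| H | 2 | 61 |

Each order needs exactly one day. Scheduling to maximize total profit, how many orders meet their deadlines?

Profit order: H=61 B=60 F=51 D=44 A=21 C=20 G=14 E=12
Assign: H→slot 2, B→slot 5, F→slot 3, D→slot 1, A skipped, C→slot 4, G skipped, E skipped.
Slots: [1:D] [2:H] [3:F] [4:C] [5:B]
5 of 8 scheduled.

5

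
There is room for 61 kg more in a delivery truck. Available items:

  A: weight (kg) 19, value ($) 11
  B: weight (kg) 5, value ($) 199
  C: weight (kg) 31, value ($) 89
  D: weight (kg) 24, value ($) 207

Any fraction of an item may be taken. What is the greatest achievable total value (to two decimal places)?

Sort by value per unit weight and fill in that order.
Ratios (sorted): B 39.80, D 8.62, C 2.87, A 0.58
take B (5 @ 199); take D (24 @ 207); take C (31 @ 89); take 1/19 of A → 0.58. Capacity used 61/61.
Total value = 495.58

495.58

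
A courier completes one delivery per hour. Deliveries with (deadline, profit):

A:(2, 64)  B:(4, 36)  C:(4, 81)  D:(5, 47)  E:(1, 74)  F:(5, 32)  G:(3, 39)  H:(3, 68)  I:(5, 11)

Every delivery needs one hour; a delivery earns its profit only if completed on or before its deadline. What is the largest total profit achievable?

By profit: C(d4,81), E(d1,74), H(d3,68), A(d2,64), D(d5,47), G(d3,39), B(d4,36), F(d5,32), I(d5,11)
C→slot 4; E→slot 1; H→slot 3; A→slot 2; D→slot 5; G skipped; B skipped; F skipped; I skipped.
Profit = 74 + 64 + 68 + 81 + 47 = 334

334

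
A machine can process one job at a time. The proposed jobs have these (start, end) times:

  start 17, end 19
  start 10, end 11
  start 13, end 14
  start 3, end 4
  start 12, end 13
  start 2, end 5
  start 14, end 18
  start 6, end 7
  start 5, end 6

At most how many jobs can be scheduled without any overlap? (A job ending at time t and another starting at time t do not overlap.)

7

Greedy by earliest finish: after sorting by end time, pick each interval compatible with the last pick.
By end time: (3,4), (2,5), (5,6), (6,7), (10,11), (12,13), (13,14), (14,18), (17,19).
Pick (3,4); next start ≥ 4 → (5,6); next start ≥ 6 → (6,7); next start ≥ 7 → (10,11); next start ≥ 11 → (12,13); next start ≥ 13 → (13,14); next start ≥ 14 → (14,18).
Selected 7 jobs.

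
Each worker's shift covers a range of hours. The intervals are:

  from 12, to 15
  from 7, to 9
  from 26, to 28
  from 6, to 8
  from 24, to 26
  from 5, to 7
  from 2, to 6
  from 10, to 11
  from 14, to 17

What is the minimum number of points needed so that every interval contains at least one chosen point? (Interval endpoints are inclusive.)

By right end: [2,6]  [5,7]  [6,8]  [7,9]  [10,11]  [12,15]  [14,17]  [24,26]  [26,28]
[2,6] uncovered → point at 6; [7,9] uncovered → point at 9; [10,11] uncovered → point at 11; [12,15] uncovered → point at 15; [24,26] uncovered → point at 26.
Points: 6, 9, 11, 15, 26 (5 total).

5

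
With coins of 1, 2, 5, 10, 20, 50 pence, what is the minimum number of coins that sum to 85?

4

85 − 1×50→35 − 1×20→15 − 1×10→5 − 1×5→0
Total coins = 1 + 1 + 1 + 1 = 4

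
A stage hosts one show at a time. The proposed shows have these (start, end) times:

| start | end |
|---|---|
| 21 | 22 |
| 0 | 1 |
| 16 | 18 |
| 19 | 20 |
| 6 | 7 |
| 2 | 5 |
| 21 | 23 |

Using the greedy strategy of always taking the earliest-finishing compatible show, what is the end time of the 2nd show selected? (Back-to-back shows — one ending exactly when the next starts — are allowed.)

5

Sort by end time and greedily take each interval whose start is ≥ the last chosen end.
Sorted by end: (0,1)  (2,5)  (6,7)  (16,18)  (19,20)  (21,22)  (21,23)
take (0,1); take (2,5); take (6,7); take (16,18); take (19,20); take (21,22).
Selected: (0,1) (2,5) (6,7) (16,18) (19,20) (21,22)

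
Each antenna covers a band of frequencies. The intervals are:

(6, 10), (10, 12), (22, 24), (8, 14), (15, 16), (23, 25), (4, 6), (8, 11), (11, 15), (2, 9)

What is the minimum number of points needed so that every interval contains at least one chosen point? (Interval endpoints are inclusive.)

Sorted: [4,6] [2,9] [6,10] [8,11] [10,12] [8,14] [11,15] [15,16] [22,24] [23,25]
{[4,6],[2,9],[6,10]} hit by 6; {[8,11],[10,12],[8,14],[11,15]} hit by 11; {[15,16]} hit by 16; {[22,24],[23,25]} hit by 24.
Points: 6, 11, 16, 24 (4 total).

4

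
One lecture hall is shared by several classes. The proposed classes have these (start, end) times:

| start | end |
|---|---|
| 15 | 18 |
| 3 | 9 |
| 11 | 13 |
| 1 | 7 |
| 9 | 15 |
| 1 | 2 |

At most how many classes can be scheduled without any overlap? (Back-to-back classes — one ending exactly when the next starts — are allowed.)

Order by finish time; keep every interval that doesn't clash with the previous kept one.
By end time: (1,2), (1,7), (3,9), (11,13), (9,15), (15,18).
Pick (1,2); next start ≥ 2 → (3,9); next start ≥ 9 → (11,13); next start ≥ 13 → (15,18).
Selected 4 classes.

4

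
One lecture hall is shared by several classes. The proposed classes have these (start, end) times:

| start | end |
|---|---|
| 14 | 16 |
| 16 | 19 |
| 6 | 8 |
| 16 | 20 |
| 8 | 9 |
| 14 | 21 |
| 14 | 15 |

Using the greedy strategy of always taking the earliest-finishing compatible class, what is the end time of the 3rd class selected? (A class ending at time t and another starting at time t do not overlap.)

15

Sorted by end: (6,8)  (8,9)  (14,15)  (14,16)  (16,19)  (16,20)  (14,21)
take (6,8); take (8,9); take (14,15); take (16,19); skip (16,20).
Selected: (6,8) (8,9) (14,15) (16,19)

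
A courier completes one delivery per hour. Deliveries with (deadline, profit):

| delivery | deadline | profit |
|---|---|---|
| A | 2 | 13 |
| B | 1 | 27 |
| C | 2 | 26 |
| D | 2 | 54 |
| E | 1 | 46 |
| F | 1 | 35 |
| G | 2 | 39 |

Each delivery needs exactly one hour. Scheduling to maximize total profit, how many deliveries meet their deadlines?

Sort by profit descending; place each in the latest free slot ≤ its deadline.
By profit: D(d2,54), E(d1,46), G(d2,39), F(d1,35), B(d1,27), C(d2,26), A(d2,13)
D→slot 2; E→slot 1; G skipped; F skipped; B skipped; C skipped; A skipped.
2 of 7 scheduled.

2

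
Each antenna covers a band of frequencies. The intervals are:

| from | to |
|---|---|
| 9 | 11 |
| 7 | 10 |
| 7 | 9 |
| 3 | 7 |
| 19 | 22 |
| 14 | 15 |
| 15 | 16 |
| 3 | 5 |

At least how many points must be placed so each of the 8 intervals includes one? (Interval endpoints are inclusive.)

4

Sort by right endpoint; whenever an interval is uncovered, place a point at its right end.
Sorted: [3,5] [3,7] [7,9] [7,10] [9,11] [14,15] [15,16] [19,22]
{[3,5],[3,7]} hit by 5; {[7,9],[7,10],[9,11]} hit by 9; {[14,15],[15,16]} hit by 15; {[19,22]} hit by 22.
Points: 5, 9, 15, 22 (4 total).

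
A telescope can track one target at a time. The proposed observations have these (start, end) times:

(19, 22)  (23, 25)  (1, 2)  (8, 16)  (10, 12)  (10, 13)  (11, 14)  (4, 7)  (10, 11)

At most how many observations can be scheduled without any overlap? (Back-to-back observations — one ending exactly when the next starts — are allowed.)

Sort by end time and greedily take each interval whose start is ≥ the last chosen end.
Sorted by end: (1,2)  (4,7)  (10,11)  (10,12)  (10,13)  (11,14)  (8,16)  (19,22)  (23,25)
take (1,2); take (4,7); take (10,11); skip (10,12); skip (10,13); take (11,14); skip (8,16); take (19,22); take (23,25).
Selected 6 observations.

6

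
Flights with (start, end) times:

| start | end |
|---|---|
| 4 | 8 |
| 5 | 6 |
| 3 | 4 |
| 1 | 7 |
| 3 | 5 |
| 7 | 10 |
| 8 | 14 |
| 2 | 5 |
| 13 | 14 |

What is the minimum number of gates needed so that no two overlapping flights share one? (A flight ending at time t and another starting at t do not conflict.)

4

Events (time:±→running): 1:+→1 2:+→2 3:+→3 3:+→4 … peak 4.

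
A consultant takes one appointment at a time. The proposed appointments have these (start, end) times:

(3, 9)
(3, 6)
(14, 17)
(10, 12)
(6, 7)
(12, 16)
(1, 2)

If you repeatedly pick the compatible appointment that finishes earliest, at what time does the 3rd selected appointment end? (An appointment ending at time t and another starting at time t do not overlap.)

Greedy by earliest finish: after sorting by end time, pick each interval compatible with the last pick.
Sorted by end: (1,2)  (3,6)  (6,7)  (3,9)  (10,12)  (12,16)  (14,17)
take (1,2); take (3,6); take (6,7); take (10,12); take (12,16); skip (14,17).
Selected: (1,2) (3,6) (6,7) (10,12) (12,16)

7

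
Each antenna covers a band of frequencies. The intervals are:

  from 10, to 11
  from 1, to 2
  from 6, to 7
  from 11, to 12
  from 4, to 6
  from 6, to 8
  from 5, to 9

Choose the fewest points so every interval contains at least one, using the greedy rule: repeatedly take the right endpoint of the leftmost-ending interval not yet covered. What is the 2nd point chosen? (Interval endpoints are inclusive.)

6

Sort by right endpoint; whenever an interval is uncovered, place a point at its right end.
Sorted: [1,2] [4,6] [6,7] [6,8] [5,9] [10,11] [11,12]
{[1,2]} hit by 2; {[4,6],[6,7],[6,8],[5,9]} hit by 6; {[10,11],[11,12]} hit by 11.
Points: 2, 6, 11 (3 total).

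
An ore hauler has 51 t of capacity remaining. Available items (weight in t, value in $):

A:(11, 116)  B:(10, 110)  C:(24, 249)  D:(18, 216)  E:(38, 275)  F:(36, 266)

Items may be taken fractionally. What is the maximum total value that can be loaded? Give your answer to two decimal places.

Greedy by value/weight ratio, highest first.
Ratios (sorted): D 12.00, B 11.00, A 10.55, C 10.38, F 7.39, E 7.24
take D (18 @ 216); take B (10 @ 110); take A (11 @ 116); take 12/24 of C → 124.50. Capacity used 51/51.
Total value = 566.50

566.50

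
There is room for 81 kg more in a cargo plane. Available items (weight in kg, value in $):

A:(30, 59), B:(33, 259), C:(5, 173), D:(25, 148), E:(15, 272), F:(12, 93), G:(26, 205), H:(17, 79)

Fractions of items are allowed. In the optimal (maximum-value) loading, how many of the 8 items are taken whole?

4

Greedy by value/weight ratio, highest first.
Ratios (sorted): C 34.60, E 18.13, G 7.88, B 7.85, F 7.75, D 5.92, H 4.65, A 1.97
take C (5 @ 173); take E (15 @ 272); take G (26 @ 205); take B (33 @ 259); take 2/12 of F → 15.50. Capacity used 81/81.
4 item(s) taken whole; one partial (take 2/12 of F).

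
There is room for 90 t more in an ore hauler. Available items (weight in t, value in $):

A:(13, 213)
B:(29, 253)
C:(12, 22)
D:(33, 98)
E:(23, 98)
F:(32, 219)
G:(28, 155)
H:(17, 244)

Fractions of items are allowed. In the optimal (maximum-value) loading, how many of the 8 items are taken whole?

Sort by value per unit weight and fill in that order.
Ratios (sorted): A 16.38, H 14.35, B 8.72, F 6.84, G 5.54, E 4.26, D 2.97, C 1.83
take A (13 @ 213); take H (17 @ 244); take B (29 @ 253); take 31/32 of F → 212.16. Capacity used 90/90.
3 item(s) taken whole; one partial (take 31/32 of F).

3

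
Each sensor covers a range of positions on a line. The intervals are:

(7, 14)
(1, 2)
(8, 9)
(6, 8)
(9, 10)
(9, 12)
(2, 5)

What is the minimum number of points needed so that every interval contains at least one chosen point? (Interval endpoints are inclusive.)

3

Sorted: [1,2] [2,5] [6,8] [8,9] [9,10] [9,12] [7,14]
{[1,2],[2,5]} hit by 2; {[6,8],[8,9]} hit by 8; {[9,10],[9,12],[7,14]} hit by 10.
Points: 2, 8, 10 (3 total).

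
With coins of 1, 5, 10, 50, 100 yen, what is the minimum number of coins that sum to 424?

10

424 = 4×100 + 2×10 + 4×1
Total coins = 4 + 2 + 4 = 10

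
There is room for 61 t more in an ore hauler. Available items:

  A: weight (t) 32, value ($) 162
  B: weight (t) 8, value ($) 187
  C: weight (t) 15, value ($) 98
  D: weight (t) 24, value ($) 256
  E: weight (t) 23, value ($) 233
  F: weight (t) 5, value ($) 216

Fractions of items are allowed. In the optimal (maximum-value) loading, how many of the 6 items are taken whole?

Sort by value per unit weight and fill in that order.
Order: F (216/5=43.20) > B (187/8=23.38) > D (256/24=10.67) > E (233/23=10.13) > C (98/15=6.53) > A (162/32=5.06)
Fill: take F (5 @ 216) → take B (8 @ 187) → take D (24 @ 256) → take E (23 @ 233) → take 1/15 of C → 6.53; 61/61 used.
4 item(s) taken whole; one partial (take 1/15 of C).

4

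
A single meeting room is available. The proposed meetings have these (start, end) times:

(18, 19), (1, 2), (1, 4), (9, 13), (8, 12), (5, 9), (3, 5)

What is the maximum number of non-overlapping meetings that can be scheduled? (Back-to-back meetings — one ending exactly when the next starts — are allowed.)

5

Sort by end time and greedily take each interval whose start is ≥ the last chosen end.
By end time: (1,2), (1,4), (3,5), (5,9), (8,12), (9,13), (18,19).
Pick (1,2); next start ≥ 2 → (3,5); next start ≥ 5 → (5,9); next start ≥ 9 → (9,13); next start ≥ 13 → (18,19).
Selected 5 meetings.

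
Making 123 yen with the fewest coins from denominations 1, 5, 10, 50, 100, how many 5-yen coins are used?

0

Use the largest denomination that fits, subtract, and repeat.
123 = 1×100 + 2×10 + 3×1
Count of 5: 0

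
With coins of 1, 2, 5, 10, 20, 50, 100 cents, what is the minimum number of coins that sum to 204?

Use the largest denomination that fits, subtract, and repeat.
204 = 2×100 + 2×2
Total coins = 2 + 2 = 4

4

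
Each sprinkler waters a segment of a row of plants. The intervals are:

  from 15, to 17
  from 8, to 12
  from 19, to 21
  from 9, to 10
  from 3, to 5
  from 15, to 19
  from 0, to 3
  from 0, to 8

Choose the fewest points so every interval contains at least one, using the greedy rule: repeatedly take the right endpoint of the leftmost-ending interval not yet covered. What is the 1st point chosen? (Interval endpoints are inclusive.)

3

Sorted: [0,3] [3,5] [0,8] [9,10] [8,12] [15,17] [15,19] [19,21]
{[0,3],[3,5],[0,8]} hit by 3; {[9,10],[8,12]} hit by 10; {[15,17],[15,19]} hit by 17; {[19,21]} hit by 21.
Points: 3, 10, 17, 21 (4 total).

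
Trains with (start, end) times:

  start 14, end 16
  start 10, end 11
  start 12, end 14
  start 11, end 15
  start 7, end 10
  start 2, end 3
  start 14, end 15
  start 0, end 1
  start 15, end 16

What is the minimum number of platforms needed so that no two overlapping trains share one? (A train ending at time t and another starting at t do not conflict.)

starts: [0, 2, 7, 10, 11, 12, 14, 14, 15]
ends:   [1, 3, 10, 11, 14, 15, 15, 16, 16]
s0→1 e1→0 s2→1 e3→0 s7→1 e10→0 s10→1 e11→0 s11→1 s12→2 e14→1 s14→2 s14→3  — peak 3.

3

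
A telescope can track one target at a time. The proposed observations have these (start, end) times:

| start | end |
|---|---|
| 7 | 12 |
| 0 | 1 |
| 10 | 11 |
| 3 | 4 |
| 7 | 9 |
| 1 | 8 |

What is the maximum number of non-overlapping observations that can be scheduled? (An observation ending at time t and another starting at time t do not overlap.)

Sorted by end: (0,1)  (3,4)  (1,8)  (7,9)  (10,11)  (7,12)
take (0,1); take (3,4); take (7,9); take (10,11); skip (7,12).
Selected 4 observations.

4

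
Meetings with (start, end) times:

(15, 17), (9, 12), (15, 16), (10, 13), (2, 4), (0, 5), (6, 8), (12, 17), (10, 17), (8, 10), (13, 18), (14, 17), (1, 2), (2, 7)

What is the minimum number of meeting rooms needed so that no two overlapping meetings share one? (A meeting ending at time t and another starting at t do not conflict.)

Count concurrent intervals with a sweep; the peak is the room count.
starts: [0, 1, 2, 2, 6, 8, 9, 10, 10, 12, 13, 14, 15, 15]
ends:   [2, 4, 5, 7, 8, 10, 12, 13, 16, 17, 17, 17, 17, 18]
s0→1 s1→2 e2→1 s2→2 s2→3 e4→2 e5→1 s6→2 e7→1 e8→0 s8→1 s9→2 e10→1 s10→2 s10→3 e12→2 s12→3 e13→2 s13→3 s14→4 s15→5 s15→6  — peak 6.

6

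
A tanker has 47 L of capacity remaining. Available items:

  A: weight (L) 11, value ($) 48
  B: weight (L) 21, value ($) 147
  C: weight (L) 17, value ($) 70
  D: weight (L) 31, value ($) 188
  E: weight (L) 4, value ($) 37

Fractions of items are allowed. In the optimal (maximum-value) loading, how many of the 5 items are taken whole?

2

Greedy by value/weight ratio, highest first.
Order: E (37/4=9.25) > B (147/21=7.00) > D (188/31=6.06) > A (48/11=4.36) > C (70/17=4.12)
Fill: take E (4 @ 37) → take B (21 @ 147) → take 22/31 of D → 133.42; 47/47 used.
2 item(s) taken whole; one partial (take 22/31 of D).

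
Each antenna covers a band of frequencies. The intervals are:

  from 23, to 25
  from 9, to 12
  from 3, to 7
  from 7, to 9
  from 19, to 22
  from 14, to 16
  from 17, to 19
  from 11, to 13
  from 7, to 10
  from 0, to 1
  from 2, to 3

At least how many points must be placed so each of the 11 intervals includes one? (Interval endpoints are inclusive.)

By right end: [0,1]  [2,3]  [3,7]  [7,9]  [7,10]  [9,12]  [11,13]  [14,16]  [17,19]  [19,22]  [23,25]
[0,1] uncovered → point at 1; [2,3] uncovered → point at 3; [7,9] uncovered → point at 9; [11,13] uncovered → point at 13; [14,16] uncovered → point at 16; [17,19] uncovered → point at 19; [23,25] uncovered → point at 25.
Points: 1, 3, 9, 13, 16, 19, 25 (7 total).

7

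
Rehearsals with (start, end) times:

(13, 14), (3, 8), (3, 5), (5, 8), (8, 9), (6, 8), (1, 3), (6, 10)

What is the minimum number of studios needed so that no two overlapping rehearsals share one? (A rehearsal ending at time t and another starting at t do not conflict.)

4

The answer is the maximum number of intervals overlapping at any instant.
Events (time:±→running): 1:+→1 3:-→0 3:+→1 3:+→2 5:-→1 5:+→2 6:+→3 6:+→4 … peak 4.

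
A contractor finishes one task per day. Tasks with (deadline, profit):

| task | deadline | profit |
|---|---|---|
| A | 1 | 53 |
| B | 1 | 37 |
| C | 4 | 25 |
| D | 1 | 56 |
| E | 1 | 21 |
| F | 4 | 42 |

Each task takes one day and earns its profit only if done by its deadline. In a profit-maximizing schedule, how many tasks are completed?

3

Profit order: D=56 A=53 F=42 B=37 C=25 E=21
Assign: D→slot 1, A skipped, F→slot 4, B skipped, C→slot 3, E skipped.
Slots: [1:D] [3:C] [4:F]
3 of 6 scheduled.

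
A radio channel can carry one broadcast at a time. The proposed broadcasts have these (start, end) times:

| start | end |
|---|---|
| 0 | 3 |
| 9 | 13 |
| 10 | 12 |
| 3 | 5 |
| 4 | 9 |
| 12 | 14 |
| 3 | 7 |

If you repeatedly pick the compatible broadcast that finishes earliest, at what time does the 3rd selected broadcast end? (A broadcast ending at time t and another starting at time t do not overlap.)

Greedy by earliest finish: after sorting by end time, pick each interval compatible with the last pick.
By end time: (0,3), (3,5), (3,7), (4,9), (10,12), (9,13), (12,14).
Pick (0,3); next start ≥ 3 → (3,5); next start ≥ 5 → (10,12); next start ≥ 12 → (12,14).
Selected: (0,3) (3,5) (10,12) (12,14)

12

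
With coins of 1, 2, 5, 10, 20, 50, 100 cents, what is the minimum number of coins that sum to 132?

4

Use the largest denomination that fits, subtract, and repeat.
132 = 1×100 + 1×20 + 1×10 + 1×2
Total coins = 1 + 1 + 1 + 1 = 4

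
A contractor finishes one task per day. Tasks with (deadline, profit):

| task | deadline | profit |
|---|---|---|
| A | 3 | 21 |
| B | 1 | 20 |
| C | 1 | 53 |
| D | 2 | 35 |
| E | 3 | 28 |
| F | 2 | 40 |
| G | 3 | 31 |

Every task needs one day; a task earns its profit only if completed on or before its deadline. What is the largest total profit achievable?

124

Sort by profit descending; place each in the latest free slot ≤ its deadline.
Profit order: C=53 F=40 D=35 G=31 E=28 A=21 B=20
Assign: C→slot 1, F→slot 2, D skipped, G→slot 3, E skipped, A skipped, B skipped.
Slots: [1:C] [2:F] [3:G]
Profit = 53 + 40 + 31 = 124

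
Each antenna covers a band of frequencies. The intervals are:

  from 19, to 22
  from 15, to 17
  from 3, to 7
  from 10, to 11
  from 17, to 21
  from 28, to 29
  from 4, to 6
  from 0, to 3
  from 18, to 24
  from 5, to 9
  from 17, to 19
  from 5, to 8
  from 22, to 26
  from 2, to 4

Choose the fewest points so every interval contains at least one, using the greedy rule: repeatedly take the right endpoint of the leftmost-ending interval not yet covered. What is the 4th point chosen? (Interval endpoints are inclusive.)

17

By right end: [0,3]  [2,4]  [4,6]  [3,7]  [5,8]  [5,9]  [10,11]  [15,17]  [17,19]  [17,21]  [19,22]  [18,24]  [22,26]  [28,29]
[0,3] uncovered → point at 3; [4,6] uncovered → point at 6; [10,11] uncovered → point at 11; [15,17] uncovered → point at 17; [19,22] uncovered → point at 22; [28,29] uncovered → point at 29.
Points: 3, 6, 11, 17, 22, 29 (6 total).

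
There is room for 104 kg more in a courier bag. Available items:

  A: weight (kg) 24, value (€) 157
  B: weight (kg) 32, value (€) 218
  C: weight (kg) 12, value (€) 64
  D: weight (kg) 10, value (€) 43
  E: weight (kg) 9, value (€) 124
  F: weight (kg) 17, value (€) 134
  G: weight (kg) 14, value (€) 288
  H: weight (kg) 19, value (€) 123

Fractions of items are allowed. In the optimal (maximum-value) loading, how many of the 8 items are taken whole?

5

Greedy by value/weight ratio, highest first.
Order: G (288/14=20.57) > E (124/9=13.78) > F (134/17=7.88) > B (218/32=6.81) > A (157/24=6.54) > H (123/19=6.47) > C (64/12=5.33) > D (43/10=4.30)
Fill: take G (14 @ 288) → take E (9 @ 124) → take F (17 @ 134) → take B (32 @ 218) → take A (24 @ 157) → take 8/19 of H → 51.79; 104/104 used.
5 item(s) taken whole; one partial (take 8/19 of H).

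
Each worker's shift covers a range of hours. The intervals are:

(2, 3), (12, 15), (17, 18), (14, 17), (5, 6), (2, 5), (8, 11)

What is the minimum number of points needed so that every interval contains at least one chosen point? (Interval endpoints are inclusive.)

5

Sort by right endpoint; whenever an interval is uncovered, place a point at its right end.
Sorted: [2,3] [2,5] [5,6] [8,11] [12,15] [14,17] [17,18]
{[2,3],[2,5]} hit by 3; {[5,6]} hit by 6; {[8,11]} hit by 11; {[12,15],[14,17]} hit by 15; {[17,18]} hit by 18.
Points: 3, 6, 11, 15, 18 (5 total).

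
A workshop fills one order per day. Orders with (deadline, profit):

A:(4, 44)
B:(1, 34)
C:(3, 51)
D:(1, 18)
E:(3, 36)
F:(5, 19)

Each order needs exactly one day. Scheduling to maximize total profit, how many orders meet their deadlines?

5

Sort by profit descending; place each in the latest free slot ≤ its deadline.
Profit order: C=51 A=44 E=36 B=34 F=19 D=18
Assign: C→slot 3, A→slot 4, E→slot 2, B→slot 1, F→slot 5, D skipped.
Slots: [1:B] [2:E] [3:C] [4:A] [5:F]
5 of 6 scheduled.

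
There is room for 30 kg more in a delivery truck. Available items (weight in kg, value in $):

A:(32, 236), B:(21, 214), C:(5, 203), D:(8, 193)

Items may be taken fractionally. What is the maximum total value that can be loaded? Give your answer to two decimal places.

Greedy by value/weight ratio, highest first.
Order: C (203/5=40.60) > D (193/8=24.12) > B (214/21=10.19) > A (236/32=7.38)
Fill: take C (5 @ 203) → take D (8 @ 193) → take 17/21 of B → 173.24; 30/30 used.
Total value = 569.24

569.24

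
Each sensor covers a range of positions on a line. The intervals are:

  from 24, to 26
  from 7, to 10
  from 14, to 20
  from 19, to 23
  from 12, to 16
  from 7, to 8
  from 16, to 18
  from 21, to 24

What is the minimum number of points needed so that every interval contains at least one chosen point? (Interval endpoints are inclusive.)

Sort by right endpoint; whenever an interval is uncovered, place a point at its right end.
Sorted: [7,8] [7,10] [12,16] [16,18] [14,20] [19,23] [21,24] [24,26]
{[7,8],[7,10]} hit by 8; {[12,16],[16,18],[14,20]} hit by 16; {[19,23],[21,24]} hit by 23; {[24,26]} hit by 26.
Points: 8, 16, 23, 26 (4 total).

4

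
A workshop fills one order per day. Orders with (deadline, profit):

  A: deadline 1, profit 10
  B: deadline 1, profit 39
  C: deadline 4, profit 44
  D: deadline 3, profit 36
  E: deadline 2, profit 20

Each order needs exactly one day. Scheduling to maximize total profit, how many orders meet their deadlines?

Profit order: C=44 B=39 D=36 E=20 A=10
Assign: C→slot 4, B→slot 1, D→slot 3, E→slot 2, A skipped.
Slots: [1:B] [2:E] [3:D] [4:C]
4 of 5 scheduled.

4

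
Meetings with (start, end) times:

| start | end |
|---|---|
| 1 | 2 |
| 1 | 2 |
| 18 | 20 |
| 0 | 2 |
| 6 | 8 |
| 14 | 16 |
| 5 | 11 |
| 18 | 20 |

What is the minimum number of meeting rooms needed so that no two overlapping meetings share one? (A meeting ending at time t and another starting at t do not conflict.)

Events (time:±→running): 0:+→1 1:+→2 1:+→3 … peak 3.

3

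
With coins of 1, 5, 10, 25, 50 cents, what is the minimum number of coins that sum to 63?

Use the largest denomination that fits, subtract, and repeat.
63 − 1×50→13 − 1×10→3 − 3×1→0
Total coins = 1 + 1 + 3 = 5

5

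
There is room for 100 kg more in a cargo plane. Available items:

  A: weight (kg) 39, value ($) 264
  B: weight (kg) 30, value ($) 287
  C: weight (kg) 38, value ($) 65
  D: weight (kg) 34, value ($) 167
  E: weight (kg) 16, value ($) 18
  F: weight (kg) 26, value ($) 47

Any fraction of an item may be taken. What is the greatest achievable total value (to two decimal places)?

Sort by value per unit weight and fill in that order.
Ratios (sorted): B 9.57, A 6.77, D 4.91, F 1.81, C 1.71, E 1.12
take B (30 @ 287); take A (39 @ 264); take 31/34 of D → 152.26. Capacity used 100/100.
Total value = 703.26

703.26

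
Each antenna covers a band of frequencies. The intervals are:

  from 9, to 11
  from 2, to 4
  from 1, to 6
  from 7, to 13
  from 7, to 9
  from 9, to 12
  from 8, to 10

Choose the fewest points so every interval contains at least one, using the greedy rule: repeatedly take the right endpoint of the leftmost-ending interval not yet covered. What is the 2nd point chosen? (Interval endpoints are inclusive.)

9

By right end: [2,4]  [1,6]  [7,9]  [8,10]  [9,11]  [9,12]  [7,13]
[2,4] uncovered → point at 4; [7,9] uncovered → point at 9.
Points: 4, 9 (2 total).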